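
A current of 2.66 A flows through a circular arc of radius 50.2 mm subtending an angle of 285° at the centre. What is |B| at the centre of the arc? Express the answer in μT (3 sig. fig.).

B ≈ 26.4 μT

The Biot–Savart field of a circular arc at its centre is B = μ₀Iφ/(4πR), with φ = 4.974 rad.
B = (4π×10⁻⁷ × 2.66 × 4.974) / (4π × 0.0502) = 2.64×10⁻⁵ T.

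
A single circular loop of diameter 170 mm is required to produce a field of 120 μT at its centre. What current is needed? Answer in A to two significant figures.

At the centre of a circular loop B = μ₀I/(2R), so I = 2RB/μ₀.
With R = 0.085 m, I = 2 × 0.085 × 1.20×10⁻⁴ / (4π×10⁻⁷) = 16.2 A.

I ≈ 16 A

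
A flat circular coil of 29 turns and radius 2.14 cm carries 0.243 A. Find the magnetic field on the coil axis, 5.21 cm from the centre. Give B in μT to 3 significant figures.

For an N-turn flat coil, B = Nμ₀IR²/[2(R²+z²)^(3/2)] with R = 0.0214 m, z = 0.0521 m.
B = 29 × 3.91×10⁻⁷ T = 1.13×10⁻⁵ T.

B ≈ 11.3 μT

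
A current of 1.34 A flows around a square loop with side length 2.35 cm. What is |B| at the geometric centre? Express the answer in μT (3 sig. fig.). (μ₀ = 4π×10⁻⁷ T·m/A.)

Each side is a finite straight segment at perpendicular distance d = a/(2 tan(π/4)) = 0.01175 m from the centre, with end-angles ±π/4.
One side contributes B₁ = (μ₀I/4πd)·2 sin(π/4) = 1.61×10⁻⁵ T.
All 4 sides add in the same direction: B = 4 × 1.61×10⁻⁵ = 6.45×10⁻⁵ T.

B ≈ 64.5 μT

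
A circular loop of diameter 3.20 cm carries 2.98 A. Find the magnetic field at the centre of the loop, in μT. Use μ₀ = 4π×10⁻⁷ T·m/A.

B ≈ 117 μT

At the centre of a circular loop the Biot–Savart law gives B = μ₀I/(2R) (so R = 0.016 m).
B = (4π×10⁻⁷ × 2.98) / (2 × 0.016) = 1.17×10⁻⁴ T.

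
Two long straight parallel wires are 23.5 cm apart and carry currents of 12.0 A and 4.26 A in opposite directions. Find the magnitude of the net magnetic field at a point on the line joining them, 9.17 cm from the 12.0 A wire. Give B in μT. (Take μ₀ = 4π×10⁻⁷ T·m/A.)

Each long wire gives B = μ₀I/(2πd). Distances are d₁ = 0.0917 m and d₂ = 0.1433 m.
B₁ = 2.62×10⁻⁵ T, B₂ = 5.95×10⁻⁶ T.
Between antiparallel currents both contributions point the same way, so they add. B = B₁ + B₂ = 2.62×10⁻⁵ + 5.95×10⁻⁶ = 3.21×10⁻⁵ T.

B ≈ 32.1 μT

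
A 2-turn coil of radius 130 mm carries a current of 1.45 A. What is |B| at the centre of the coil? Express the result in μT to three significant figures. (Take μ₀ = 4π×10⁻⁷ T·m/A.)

B ≈ 14.0 μT

For an N-turn flat coil, B = Nμ₀I/(2R) with R = 0.13 m.
B = 2 × 7.01×10⁻⁶ T = 1.40×10⁻⁵ T.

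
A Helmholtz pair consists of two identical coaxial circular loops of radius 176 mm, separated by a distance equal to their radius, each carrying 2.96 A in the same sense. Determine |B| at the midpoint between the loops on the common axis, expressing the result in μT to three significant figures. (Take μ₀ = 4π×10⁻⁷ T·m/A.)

B ≈ 15.1 μT

Each loop contributes B = μ₀IR²/[2(R²+z²)^(3/2)] on the axis, with z measured from that loop.
Loop 1 (z = 0.088 m): B₁ = 7.56×10⁻⁶ T. Loop 2 (z = 0.088 m): B₂ = 7.56×10⁻⁶ T.
The fields add: B = B₁ + B₂ = 1.51×10⁻⁵ T.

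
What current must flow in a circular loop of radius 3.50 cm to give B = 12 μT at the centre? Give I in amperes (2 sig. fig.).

I ≈ 0.67 A

At the centre of a circular loop B = μ₀I/(2R), so I = 2RB/μ₀.
With R = 0.035 m, I = 2 × 0.035 × 1.20×10⁻⁵ / (4π×10⁻⁷) = 0.668 A.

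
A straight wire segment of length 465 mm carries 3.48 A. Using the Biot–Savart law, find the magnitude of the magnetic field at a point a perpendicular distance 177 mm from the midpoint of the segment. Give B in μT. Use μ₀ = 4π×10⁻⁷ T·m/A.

B ≈ 3.13 μT

For a finite straight segment, B = (μ₀I/4πd)(sinθ₁ + sinθ₂), where θ₁, θ₂ are the angles from the perpendicular to each end.
The perpendicular from the point meets the wire at its midpoint, so each end is L/2 = 0.2325 m away along the wire.
sinθ₁ = 0.2325/√(0.2325²+0.177²) = 0.7957; sinθ₂ = 0.2325/√(0.2325²+0.177²) = 0.7957.
B = (4π×10⁻⁷ × 3.48) / (4π × 0.177) × (0.7957 + 0.7957) = 3.13×10⁻⁶ T.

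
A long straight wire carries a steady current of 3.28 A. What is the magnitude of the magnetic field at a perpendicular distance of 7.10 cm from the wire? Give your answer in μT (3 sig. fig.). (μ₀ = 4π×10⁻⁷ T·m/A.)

B ≈ 9.24 μT

For an infinitely long straight wire, B = μ₀I/(2πd).
B = (4π×10⁻⁷ × 3.28) / (2π × 0.071) = 9.24×10⁻⁶ T.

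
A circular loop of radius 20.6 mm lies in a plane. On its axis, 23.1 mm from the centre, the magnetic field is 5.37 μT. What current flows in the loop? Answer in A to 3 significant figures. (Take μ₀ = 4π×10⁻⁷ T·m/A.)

I ≈ 0.597 A

On the axis of a loop, B = μ₀IR²/[2(R²+z²)^(3/2)], so I = 2B(R²+z²)^(3/2)/(μ₀R²).
R² + z² = 0.0004244 + 0.0005336 = 0.000958 m²; raised to 3/2 gives 2.97×10⁻⁵ m³.
I = 2 × 5.37×10⁻⁶ × 2.97×10⁻⁵ / (1.26×10⁻⁶ × 0.0004244) = 0.597 A.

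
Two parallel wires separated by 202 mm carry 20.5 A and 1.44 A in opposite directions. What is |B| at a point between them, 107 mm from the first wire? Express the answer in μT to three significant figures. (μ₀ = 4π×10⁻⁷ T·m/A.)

B ≈ 41.3 μT

Each long wire gives B = μ₀I/(2πd). Distances are d₁ = 0.107 m and d₂ = 0.095 m.
B₁ = 3.83×10⁻⁵ T, B₂ = 3.03×10⁻⁶ T.
Between antiparallel currents both contributions point the same way, so they add. B = B₁ + B₂ = 3.83×10⁻⁵ + 3.03×10⁻⁶ = 4.13×10⁻⁵ T.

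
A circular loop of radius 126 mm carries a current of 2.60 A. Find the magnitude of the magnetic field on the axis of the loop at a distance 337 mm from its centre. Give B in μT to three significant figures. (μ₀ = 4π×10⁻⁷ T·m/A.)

On the axis of a circular loop, B = μ₀IR² / [2(R²+z²)^(3/2)].
R² + z² = (0.126)² + (0.337)² = 0.1294 m², and (R²+z²)^(3/2) = 4.66×10⁻² m³.
B = (4π×10⁻⁷ × 2.60 × 0.01588) / (2 × 4.66×10⁻²) = 5.57×10⁻⁷ T.

B ≈ 0.557 μT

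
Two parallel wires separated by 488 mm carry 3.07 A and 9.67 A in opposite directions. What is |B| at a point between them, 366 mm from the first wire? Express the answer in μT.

Each long wire gives B = μ₀I/(2πd). Distances are d₁ = 0.366 m and d₂ = 0.122 m.
B₁ = 1.68×10⁻⁶ T, B₂ = 1.59×10⁻⁵ T.
Between antiparallel currents both contributions point the same way, so they add. B = B₁ + B₂ = 1.68×10⁻⁶ + 1.59×10⁻⁵ = 1.75×10⁻⁵ T.

B ≈ 17.5 μT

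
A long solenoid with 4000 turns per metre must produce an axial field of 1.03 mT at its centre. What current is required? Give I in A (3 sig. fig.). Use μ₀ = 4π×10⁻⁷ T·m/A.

Inside a long solenoid B = μ₀nI with n = 4000 m⁻¹, so I = B/(μ₀n).
I = 1.03×10⁻³ / (4π×10⁻⁷ × 4000) = 0.205 A.

I ≈ 0.205 A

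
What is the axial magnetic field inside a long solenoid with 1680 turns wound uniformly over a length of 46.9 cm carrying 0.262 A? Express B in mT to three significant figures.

B ≈ 1.18 mT

Inside a long solenoid, B = μ₀nI with n = 3582 turns/m.
B = 4π×10⁻⁷ × 3582 × 0.262 = 1.18×10⁻³ T.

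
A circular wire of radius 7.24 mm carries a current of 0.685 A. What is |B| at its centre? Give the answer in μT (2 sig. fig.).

B ≈ 59 μT

At the centre of a circular loop the Biot–Savart law gives B = μ₀I/(2R).
B = (4π×10⁻⁷ × 0.685) / (2 × 0.00724) = 5.94×10⁻⁵ T.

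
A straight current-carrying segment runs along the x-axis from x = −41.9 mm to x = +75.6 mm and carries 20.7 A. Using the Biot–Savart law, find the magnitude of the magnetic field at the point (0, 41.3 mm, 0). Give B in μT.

B ≈ 79.7 μT

For a finite straight segment, B = (μ₀I/4πd)(sinθ₁ + sinθ₂), where θ₁, θ₂ are the angles from the perpendicular to each end.
The perpendicular distance is d = 0.0413 m; the end-offsets along the wire are a = 0.0419 m and b = 0.0756 m.
sinθ₁ = 0.0419/√(0.0419²+0.0413²) = 0.7122; sinθ₂ = 0.0756/√(0.0756²+0.0413²) = 0.8776.
B = (4π×10⁻⁷ × 20.7) / (4π × 0.0413) × (0.7122 + 0.8776) = 7.97×10⁻⁵ T.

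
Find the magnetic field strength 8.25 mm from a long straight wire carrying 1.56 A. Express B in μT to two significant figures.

For an infinitely long straight wire, B = μ₀I/(2πd).
B = (4π×10⁻⁷ × 1.56) / (2π × 0.00825) = 3.78×10⁻⁵ T.

B ≈ 38 μT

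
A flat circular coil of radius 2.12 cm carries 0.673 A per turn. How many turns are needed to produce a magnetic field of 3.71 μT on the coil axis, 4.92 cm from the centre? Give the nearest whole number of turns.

For an N-turn coil, B = Nμ₀IR²/[2(R²+z²)^(3/2)]. A single turn gives B₁ = 1.24×10⁻⁶ T with R = 0.0212 m, z = 0.0492 m.
N = B/B₁ = 3.71×10⁻⁶ / 1.24×10⁻⁶ = 3.00.

N = 3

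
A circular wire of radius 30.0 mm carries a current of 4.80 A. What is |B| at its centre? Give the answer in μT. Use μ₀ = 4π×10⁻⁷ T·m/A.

At the centre of a circular loop the Biot–Savart law gives B = μ₀I/(2R).
B = (4π×10⁻⁷ × 4.80) / (2 × 0.03) = 1.01×10⁻⁴ T.

B ≈ 101 μT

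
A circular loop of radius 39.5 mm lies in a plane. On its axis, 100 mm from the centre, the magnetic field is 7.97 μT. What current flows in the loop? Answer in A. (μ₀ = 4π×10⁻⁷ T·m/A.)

I ≈ 10.1 A

On the axis of a loop, B = μ₀IR²/[2(R²+z²)^(3/2)], so I = 2B(R²+z²)^(3/2)/(μ₀R²).
R² + z² = 0.00156 + 0.01 = 0.01156 m²; raised to 3/2 gives 1.24×10⁻³ m³.
I = 2 × 7.97×10⁻⁶ × 1.24×10⁻³ / (1.26×10⁻⁶ × 0.00156) = 10.1 A.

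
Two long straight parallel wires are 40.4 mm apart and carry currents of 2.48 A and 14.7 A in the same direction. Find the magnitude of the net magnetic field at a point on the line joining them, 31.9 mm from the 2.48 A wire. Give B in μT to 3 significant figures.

Each long wire gives B = μ₀I/(2πd). Distances are d₁ = 0.0319 m and d₂ = 0.0085 m.
B₁ = 1.55×10⁻⁵ T, B₂ = 3.46×10⁻⁴ T.
Between parallel currents the two contributions point in opposite directions, so they subtract. B = |B₁ − B₂| = |1.55×10⁻⁵ − 3.46×10⁻⁴| = 3.30×10⁻⁴ T.

B ≈ 330 μT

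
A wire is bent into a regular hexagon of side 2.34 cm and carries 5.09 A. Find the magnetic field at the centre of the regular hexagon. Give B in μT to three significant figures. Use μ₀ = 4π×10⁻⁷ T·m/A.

Each side is a finite straight segment at perpendicular distance d = a/(2 tan(π/6)) = 0.02026 m from the centre, with end-angles ±π/6.
One side contributes B₁ = (μ₀I/4πd)·2 sin(π/6) = 2.51×10⁻⁵ T.
All 6 sides add in the same direction: B = 6 × 2.51×10⁻⁵ = 1.51×10⁻⁴ T.

B ≈ 151 μT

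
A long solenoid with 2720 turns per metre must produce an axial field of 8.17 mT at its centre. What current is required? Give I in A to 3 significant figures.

Inside a long solenoid B = μ₀nI with n = 2720 m⁻¹, so I = B/(μ₀n).
I = 8.17×10⁻³ / (4π×10⁻⁷ × 2720) = 2.39 A.

I ≈ 2.39 A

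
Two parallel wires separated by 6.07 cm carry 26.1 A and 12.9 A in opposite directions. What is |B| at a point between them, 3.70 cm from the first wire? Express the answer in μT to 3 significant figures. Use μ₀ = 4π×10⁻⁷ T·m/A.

B ≈ 250 μT

Each long wire gives B = μ₀I/(2πd). Distances are d₁ = 0.037 m and d₂ = 0.0237 m.
B₁ = 1.41×10⁻⁴ T, B₂ = 1.09×10⁻⁴ T.
Between antiparallel currents both contributions point the same way, so they add. B = B₁ + B₂ = 1.41×10⁻⁴ + 1.09×10⁻⁴ = 2.50×10⁻⁴ T.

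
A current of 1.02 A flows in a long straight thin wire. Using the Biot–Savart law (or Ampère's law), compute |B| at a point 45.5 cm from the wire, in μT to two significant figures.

For an infinitely long straight wire, B = μ₀I/(2πd).
B = (4π×10⁻⁷ × 1.02) / (2π × 0.455) = 4.48×10⁻⁷ T.

B ≈ 0.45 μT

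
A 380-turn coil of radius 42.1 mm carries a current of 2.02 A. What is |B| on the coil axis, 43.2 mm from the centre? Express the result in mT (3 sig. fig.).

B ≈ 3.89 mT

For an N-turn flat coil, B = Nμ₀IR²/[2(R²+z²)^(3/2)] with R = 0.0421 m, z = 0.0432 m.
B = 380 × 1.02×10⁻⁵ T = 3.89×10⁻³ T.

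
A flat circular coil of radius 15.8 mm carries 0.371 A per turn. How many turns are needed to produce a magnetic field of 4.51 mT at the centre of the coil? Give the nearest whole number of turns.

N = 306

For an N-turn coil, B = Nμ₀I/(2R). A single turn gives B₁ = 1.48×10⁻⁵ T with R = 0.0158 m.
N = B/B₁ = 4.51×10⁻³ / 1.48×10⁻⁵ = 305.69.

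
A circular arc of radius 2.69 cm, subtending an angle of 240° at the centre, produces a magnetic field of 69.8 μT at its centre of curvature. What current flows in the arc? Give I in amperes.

For a circular arc, B = μ₀Iφ/(4πR) with φ in radians; here φ = 4.189 rad.
So I = 4πRB/(μ₀φ) = 4π × 0.0269 × 6.98×10⁻⁵ / (4π×10⁻⁷ × 4.189) = 4.48 A.

I ≈ 4.48 A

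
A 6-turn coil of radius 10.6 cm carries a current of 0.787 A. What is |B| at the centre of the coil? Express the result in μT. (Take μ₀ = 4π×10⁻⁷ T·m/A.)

For an N-turn flat coil, B = Nμ₀I/(2R) with R = 0.106 m.
B = 6 × 4.66×10⁻⁶ T = 2.80×10⁻⁵ T.

B ≈ 28.0 μT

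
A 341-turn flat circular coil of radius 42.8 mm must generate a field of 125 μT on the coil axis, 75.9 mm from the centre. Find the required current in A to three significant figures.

For an N-turn coil, B = Nμ₀IR²/[2(R²+z²)^(3/2)] with R = 0.0428 m, z = 0.0759 m, so I = 2B(R²+z²)^(3/2)/(Nμ₀R²) = 2 × 1.25×10⁻⁴ × 6.62×10⁻⁴ / (341 × 4π×10⁻⁷ × 0.001832) = 0.211 A.

I ≈ 0.211 A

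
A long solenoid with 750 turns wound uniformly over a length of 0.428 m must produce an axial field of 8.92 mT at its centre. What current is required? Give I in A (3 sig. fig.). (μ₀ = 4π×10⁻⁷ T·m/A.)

I ≈ 4.05 A

Inside a long solenoid B = μ₀nI with n = 1752 m⁻¹, so I = B/(μ₀n).
I = 8.92×10⁻³ / (4π×10⁻⁷ × 1752) = 4.05 A.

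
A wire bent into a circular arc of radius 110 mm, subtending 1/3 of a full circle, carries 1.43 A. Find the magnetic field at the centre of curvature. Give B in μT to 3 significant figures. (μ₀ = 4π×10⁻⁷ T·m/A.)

The Biot–Savart field of a circular arc at its centre is B = μ₀Iφ/(4πR), with φ = 2.094 rad.
B = (4π×10⁻⁷ × 1.43 × 2.094) / (4π × 0.11) = 2.72×10⁻⁶ T.

B ≈ 2.72 μT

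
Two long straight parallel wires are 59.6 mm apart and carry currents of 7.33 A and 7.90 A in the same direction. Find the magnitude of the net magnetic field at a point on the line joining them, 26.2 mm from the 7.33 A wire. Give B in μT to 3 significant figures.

Each long wire gives B = μ₀I/(2πd). Distances are d₁ = 0.0262 m and d₂ = 0.0334 m.
B₁ = 5.60×10⁻⁵ T, B₂ = 4.73×10⁻⁵ T.
Between parallel currents the two contributions point in opposite directions, so they subtract. B = |B₁ − B₂| = |5.60×10⁻⁵ − 4.73×10⁻⁵| = 8.65×10⁻⁶ T.

B ≈ 8.65 μT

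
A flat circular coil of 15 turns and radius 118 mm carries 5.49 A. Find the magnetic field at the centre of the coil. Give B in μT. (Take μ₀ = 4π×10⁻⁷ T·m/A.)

For an N-turn flat coil, B = Nμ₀I/(2R) with R = 0.118 m.
B = 15 × 2.92×10⁻⁵ T = 4.38×10⁻⁴ T.

B ≈ 438 μT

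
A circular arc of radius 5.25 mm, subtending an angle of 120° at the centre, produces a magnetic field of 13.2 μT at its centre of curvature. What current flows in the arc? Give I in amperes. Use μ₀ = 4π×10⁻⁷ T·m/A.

For a circular arc, B = μ₀Iφ/(4πR) with φ in radians; here φ = 2.094 rad.
So I = 4πRB/(μ₀φ) = 4π × 0.00525 × 1.32×10⁻⁵ / (4π×10⁻⁷ × 2.094) = 0.331 A.

I ≈ 0.331 A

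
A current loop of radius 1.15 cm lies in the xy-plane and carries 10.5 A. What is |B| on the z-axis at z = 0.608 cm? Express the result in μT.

On the axis of a circular loop, B = μ₀IR² / [2(R²+z²)^(3/2)].
R² + z² = (0.0115)² + (0.00608)² = 0.0001692 m², and (R²+z²)^(3/2) = 2.20×10⁻⁶ m³.
B = (4π×10⁻⁷ × 10.5 × 0.0001322) / (2 × 2.20×10⁻⁶) = 3.96×10⁻⁴ T.

B ≈ 396 μT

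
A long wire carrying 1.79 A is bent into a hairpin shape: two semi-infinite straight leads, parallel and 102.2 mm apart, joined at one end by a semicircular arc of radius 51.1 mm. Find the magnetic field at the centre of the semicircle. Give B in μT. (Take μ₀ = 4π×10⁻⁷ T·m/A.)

The semicircular arc contributes B_arc = μ₀I·π/(4πR) = μ₀I/(4R) = 1.10×10⁻⁵ T.
Each semi-infinite lead is at perpendicular distance R = 0.0511 m from the centre, with the perpendicular foot at its near end, so it contributes μ₀I/(4πR); both point the same way, together 7.01×10⁻⁶ T.
Arc and leads all point the same direction: B = 1.10×10⁻⁵ + 7.01×10⁻⁶ = 1.80×10⁻⁵ T.

B ≈ 18.0 μT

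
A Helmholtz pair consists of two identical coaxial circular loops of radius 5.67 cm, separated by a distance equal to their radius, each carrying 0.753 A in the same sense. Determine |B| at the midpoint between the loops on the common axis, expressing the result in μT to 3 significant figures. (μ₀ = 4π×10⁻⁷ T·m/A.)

Each loop contributes B = μ₀IR²/[2(R²+z²)^(3/2)] on the axis, with z measured from that loop.
Loop 1 (z = 0.02835 m): B₁ = 5.97×10⁻⁶ T. Loop 2 (z = 0.02835 m): B₂ = 5.97×10⁻⁶ T.
The fields add: B = B₁ + B₂ = 1.19×10⁻⁵ T.

B ≈ 11.9 μT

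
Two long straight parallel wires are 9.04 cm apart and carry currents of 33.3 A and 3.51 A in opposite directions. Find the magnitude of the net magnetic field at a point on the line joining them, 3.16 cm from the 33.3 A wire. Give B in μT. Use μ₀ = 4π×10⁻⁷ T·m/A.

B ≈ 223 μT

Each long wire gives B = μ₀I/(2πd). Distances are d₁ = 0.0316 m and d₂ = 0.0588 m.
B₁ = 2.11×10⁻⁴ T, B₂ = 1.19×10⁻⁵ T.
Between antiparallel currents both contributions point the same way, so they add. B = B₁ + B₂ = 2.11×10⁻⁴ + 1.19×10⁻⁵ = 2.23×10⁻⁴ T.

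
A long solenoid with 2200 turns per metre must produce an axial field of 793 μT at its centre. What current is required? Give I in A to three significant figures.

I ≈ 0.287 A

Inside a long solenoid B = μ₀nI with n = 2200 m⁻¹, so I = B/(μ₀n).
I = 7.93×10⁻⁴ / (4π×10⁻⁷ × 2200) = 0.287 A.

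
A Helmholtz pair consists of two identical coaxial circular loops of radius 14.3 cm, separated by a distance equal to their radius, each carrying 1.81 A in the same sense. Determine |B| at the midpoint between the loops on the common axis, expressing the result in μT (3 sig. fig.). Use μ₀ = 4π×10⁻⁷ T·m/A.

B ≈ 11.4 μT

Each loop contributes B = μ₀IR²/[2(R²+z²)^(3/2)] on the axis, with z measured from that loop.
Loop 1 (z = 0.0715 m): B₁ = 5.69×10⁻⁶ T. Loop 2 (z = 0.0715 m): B₂ = 5.69×10⁻⁶ T.
The fields add: B = B₁ + B₂ = 1.14×10⁻⁵ T.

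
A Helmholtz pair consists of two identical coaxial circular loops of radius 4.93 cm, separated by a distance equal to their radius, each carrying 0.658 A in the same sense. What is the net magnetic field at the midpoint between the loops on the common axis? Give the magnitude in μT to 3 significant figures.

B ≈ 12.0 μT

Each loop contributes B = μ₀IR²/[2(R²+z²)^(3/2)] on the axis, with z measured from that loop.
Loop 1 (z = 0.02465 m): B₁ = 6.00×10⁻⁶ T. Loop 2 (z = 0.02465 m): B₂ = 6.00×10⁻⁶ T.
The fields add: B = B₁ + B₂ = 1.20×10⁻⁵ T.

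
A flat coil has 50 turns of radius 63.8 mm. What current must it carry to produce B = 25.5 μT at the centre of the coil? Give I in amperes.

For an N-turn coil, B = Nμ₀I/(2R) with R = 0.0638 m, so I = 2RB/(Nμ₀) = 2 × 0.0638 × 2.55×10⁻⁵ / (50 × 4π×10⁻⁷) = 5.18×10⁻² A.

I ≈ 0.0518 A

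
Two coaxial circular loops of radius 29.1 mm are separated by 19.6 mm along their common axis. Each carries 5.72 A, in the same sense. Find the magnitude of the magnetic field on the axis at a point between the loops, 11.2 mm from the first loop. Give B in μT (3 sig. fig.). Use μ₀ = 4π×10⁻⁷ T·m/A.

B ≈ 210 μT

Each loop contributes B = μ₀IR²/[2(R²+z²)^(3/2)] on the axis, with z measured from that loop.
Loop 1 (z = 0.0112 m): B₁ = 1.00×10⁻⁴ T. Loop 2 (z = 0.0084 m): B₂ = 1.10×10⁻⁴ T.
The fields add: B = B₁ + B₂ = 2.10×10⁻⁴ T.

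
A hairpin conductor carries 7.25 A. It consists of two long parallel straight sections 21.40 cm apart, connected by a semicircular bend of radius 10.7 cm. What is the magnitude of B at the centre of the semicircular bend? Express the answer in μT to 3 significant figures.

B ≈ 34.8 μT

The semicircular arc contributes B_arc = μ₀I·π/(4πR) = μ₀I/(4R) = 2.13×10⁻⁵ T.
Each semi-infinite lead is at perpendicular distance R = 0.107 m from the centre, with the perpendicular foot at its near end, so it contributes μ₀I/(4πR); both point the same way, together 1.36×10⁻⁵ T.
Arc and leads all point the same direction: B = 2.13×10⁻⁵ + 1.36×10⁻⁵ = 3.48×10⁻⁵ T.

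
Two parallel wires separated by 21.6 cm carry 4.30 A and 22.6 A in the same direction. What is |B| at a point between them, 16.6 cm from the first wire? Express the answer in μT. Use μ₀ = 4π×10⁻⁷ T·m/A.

B ≈ 85.2 μT

Each long wire gives B = μ₀I/(2πd). Distances are d₁ = 0.166 m and d₂ = 0.05 m.
B₁ = 5.18×10⁻⁶ T, B₂ = 9.04×10⁻⁵ T.
Between parallel currents the two contributions point in opposite directions, so they subtract. B = |B₁ − B₂| = |5.18×10⁻⁶ − 9.04×10⁻⁵| = 8.52×10⁻⁵ T.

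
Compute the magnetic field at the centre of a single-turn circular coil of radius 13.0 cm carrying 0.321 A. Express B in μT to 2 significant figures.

At the centre of a circular loop the Biot–Savart law gives B = μ₀I/(2R).
B = (4π×10⁻⁷ × 0.321) / (2 × 0.13) = 1.55×10⁻⁶ T.

B ≈ 1.6 μT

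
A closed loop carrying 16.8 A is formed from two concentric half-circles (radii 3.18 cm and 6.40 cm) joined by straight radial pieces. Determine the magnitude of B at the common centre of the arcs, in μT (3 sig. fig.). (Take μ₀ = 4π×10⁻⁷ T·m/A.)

B ≈ 83.5 μT

The radial connectors point toward the centre, so dl × r̂ = 0 and they contribute nothing.
Each semicircle gives μ₀I/(4R): inner arc 1.66×10⁻⁴ T, outer arc 8.25×10⁻⁵ T.
The two arcs carry current in opposite angular senses, so their fields oppose: B = |1.66×10⁻⁴ − 8.25×10⁻⁵| = 8.35×10⁻⁵ T.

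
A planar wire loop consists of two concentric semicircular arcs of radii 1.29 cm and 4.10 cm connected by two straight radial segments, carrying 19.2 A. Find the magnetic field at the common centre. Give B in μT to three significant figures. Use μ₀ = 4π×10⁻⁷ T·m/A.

B ≈ 320 μT

The radial connectors point toward the centre, so dl × r̂ = 0 and they contribute nothing.
Each semicircle gives μ₀I/(4R): inner arc 4.68×10⁻⁴ T, outer arc 1.47×10⁻⁴ T.
The two arcs carry current in opposite angular senses, so their fields oppose: B = |4.68×10⁻⁴ − 1.47×10⁻⁴| = 3.20×10⁻⁴ T.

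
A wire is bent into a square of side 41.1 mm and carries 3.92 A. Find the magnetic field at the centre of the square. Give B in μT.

Each side is a finite straight segment at perpendicular distance d = a/(2 tan(π/4)) = 0.02055 m from the centre, with end-angles ±π/4.
One side contributes B₁ = (μ₀I/4πd)·2 sin(π/4) = 2.70×10⁻⁵ T.
All 4 sides add in the same direction: B = 4 × 2.70×10⁻⁵ = 1.08×10⁻⁴ T.

B ≈ 108 μT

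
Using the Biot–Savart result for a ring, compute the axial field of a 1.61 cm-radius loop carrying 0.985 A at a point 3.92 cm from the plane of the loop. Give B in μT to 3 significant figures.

B ≈ 2.11 μT

On the axis of a circular loop, B = μ₀IR² / [2(R²+z²)^(3/2)].
R² + z² = (0.0161)² + (0.0392)² = 0.001796 m², and (R²+z²)^(3/2) = 7.61×10⁻⁵ m³.
B = (4π×10⁻⁷ × 0.985 × 0.0002592) / (2 × 7.61×10⁻⁵) = 2.11×10⁻⁶ T.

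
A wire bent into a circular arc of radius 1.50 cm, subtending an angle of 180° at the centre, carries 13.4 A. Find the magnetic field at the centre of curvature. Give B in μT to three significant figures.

B ≈ 281 μT

The Biot–Savart field of a circular arc at its centre is B = μ₀Iφ/(4πR), with φ = 3.142 rad.
B = (4π×10⁻⁷ × 13.4 × 3.142) / (4π × 0.015) = 2.81×10⁻⁴ T.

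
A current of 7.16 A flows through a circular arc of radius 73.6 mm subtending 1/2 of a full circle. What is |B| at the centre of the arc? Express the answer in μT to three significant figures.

The Biot–Savart field of a circular arc at its centre is B = μ₀Iφ/(4πR), with φ = 3.142 rad.
B = (4π×10⁻⁷ × 7.16 × 3.142) / (4π × 0.0736) = 3.06×10⁻⁵ T.

B ≈ 30.6 μT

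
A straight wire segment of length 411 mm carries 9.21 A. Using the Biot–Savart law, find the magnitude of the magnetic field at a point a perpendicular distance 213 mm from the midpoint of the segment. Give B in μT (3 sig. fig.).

B ≈ 6.00 μT

For a finite straight segment, B = (μ₀I/4πd)(sinθ₁ + sinθ₂), where θ₁, θ₂ are the angles from the perpendicular to each end.
The perpendicular from the point meets the wire at its midpoint, so each end is L/2 = 0.2055 m away along the wire.
sinθ₁ = 0.2055/√(0.2055²+0.213²) = 0.6943; sinθ₂ = 0.2055/√(0.2055²+0.213²) = 0.6943.
B = (4π×10⁻⁷ × 9.21) / (4π × 0.213) × (0.6943 + 0.6943) = 6.00×10⁻⁶ T.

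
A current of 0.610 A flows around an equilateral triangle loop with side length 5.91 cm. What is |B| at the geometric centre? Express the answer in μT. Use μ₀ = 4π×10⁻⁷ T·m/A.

B ≈ 18.6 μT

Each side is a finite straight segment at perpendicular distance d = a/(2 tan(π/3)) = 0.01706 m from the centre, with end-angles ±π/3.
One side contributes B₁ = (μ₀I/4πd)·2 sin(π/3) = 6.19×10⁻⁶ T.
All 3 sides add in the same direction: B = 3 × 6.19×10⁻⁶ = 1.86×10⁻⁵ T.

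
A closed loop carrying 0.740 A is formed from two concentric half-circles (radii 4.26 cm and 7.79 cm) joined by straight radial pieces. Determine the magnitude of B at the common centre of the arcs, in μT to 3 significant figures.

B ≈ 2.47 μT

The radial connectors point toward the centre, so dl × r̂ = 0 and they contribute nothing.
Each semicircle gives μ₀I/(4R): inner arc 5.46×10⁻⁶ T, outer arc 2.98×10⁻⁶ T.
The two arcs carry current in opposite angular senses, so their fields oppose: B = |5.46×10⁻⁶ − 2.98×10⁻⁶| = 2.47×10⁻⁶ T.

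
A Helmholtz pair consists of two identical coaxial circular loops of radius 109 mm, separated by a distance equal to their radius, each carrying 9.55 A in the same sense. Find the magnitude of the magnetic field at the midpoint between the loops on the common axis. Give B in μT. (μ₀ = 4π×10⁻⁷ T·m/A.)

B ≈ 78.8 μT

Each loop contributes B = μ₀IR²/[2(R²+z²)^(3/2)] on the axis, with z measured from that loop.
Loop 1 (z = 0.0545 m): B₁ = 3.94×10⁻⁵ T. Loop 2 (z = 0.0545 m): B₂ = 3.94×10⁻⁵ T.
The fields add: B = B₁ + B₂ = 7.88×10⁻⁵ T.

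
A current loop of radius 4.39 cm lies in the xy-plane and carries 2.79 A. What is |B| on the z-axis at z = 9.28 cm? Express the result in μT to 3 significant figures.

B ≈ 3.12 μT

On the axis of a circular loop, B = μ₀IR² / [2(R²+z²)^(3/2)].
R² + z² = (0.0439)² + (0.0928)² = 0.01054 m², and (R²+z²)^(3/2) = 1.08×10⁻³ m³.
B = (4π×10⁻⁷ × 2.79 × 0.001927) / (2 × 1.08×10⁻³) = 3.12×10⁻⁶ T.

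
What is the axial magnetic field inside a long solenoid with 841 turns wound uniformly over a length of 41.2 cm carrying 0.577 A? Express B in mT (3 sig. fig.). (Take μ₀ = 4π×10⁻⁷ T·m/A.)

B ≈ 1.48 mT

Inside a long solenoid, B = μ₀nI with n = 2041 turns/m.
B = 4π×10⁻⁷ × 2041 × 0.577 = 1.48×10⁻³ T.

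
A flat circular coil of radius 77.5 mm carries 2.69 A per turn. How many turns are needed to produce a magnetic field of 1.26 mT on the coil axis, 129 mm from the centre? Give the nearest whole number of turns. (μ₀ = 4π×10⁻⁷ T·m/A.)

N = 423

For an N-turn coil, B = Nμ₀IR²/[2(R²+z²)^(3/2)]. A single turn gives B₁ = 2.98×10⁻⁶ T with R = 0.0775 m, z = 0.129 m.
N = B/B₁ = 1.26×10⁻³ / 2.98×10⁻⁶ = 423.02.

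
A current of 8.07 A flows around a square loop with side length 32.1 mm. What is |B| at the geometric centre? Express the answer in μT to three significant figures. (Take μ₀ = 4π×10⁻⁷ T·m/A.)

Each side is a finite straight segment at perpendicular distance d = a/(2 tan(π/4)) = 0.01605 m from the centre, with end-angles ±π/4.
One side contributes B₁ = (μ₀I/4πd)·2 sin(π/4) = 7.11×10⁻⁵ T.
All 4 sides add in the same direction: B = 4 × 7.11×10⁻⁵ = 2.84×10⁻⁴ T.

B ≈ 284 μT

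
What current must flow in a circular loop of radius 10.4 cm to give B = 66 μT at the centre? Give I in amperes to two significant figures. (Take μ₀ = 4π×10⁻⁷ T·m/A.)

I ≈ 11 A

At the centre of a circular loop B = μ₀I/(2R), so I = 2RB/μ₀.
With R = 0.104 m, I = 2 × 0.104 × 6.60×10⁻⁵ / (4π×10⁻⁷) = 10.9 A.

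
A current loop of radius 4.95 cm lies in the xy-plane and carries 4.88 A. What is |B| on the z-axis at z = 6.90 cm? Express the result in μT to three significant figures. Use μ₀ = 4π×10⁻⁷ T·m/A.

On the axis of a circular loop, B = μ₀IR² / [2(R²+z²)^(3/2)].
R² + z² = (0.0495)² + (0.069)² = 0.007211 m², and (R²+z²)^(3/2) = 6.12×10⁻⁴ m³.
B = (4π×10⁻⁷ × 4.88 × 0.00245) / (2 × 6.12×10⁻⁴) = 1.23×10⁻⁵ T.

B ≈ 12.3 μT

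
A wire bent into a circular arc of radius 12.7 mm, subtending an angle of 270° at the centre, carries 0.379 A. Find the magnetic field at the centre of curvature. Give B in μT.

The Biot–Savart field of a circular arc at its centre is B = μ₀Iφ/(4πR), with φ = 4.712 rad.
B = (4π×10⁻⁷ × 0.379 × 4.712) / (4π × 0.0127) = 1.41×10⁻⁵ T.

B ≈ 14.1 μT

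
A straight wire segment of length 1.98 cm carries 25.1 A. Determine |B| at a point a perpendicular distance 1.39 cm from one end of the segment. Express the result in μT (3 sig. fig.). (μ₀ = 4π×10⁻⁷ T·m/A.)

B ≈ 148 μT

For a finite straight segment, B = (μ₀I/4πd)(sinθ₁ + sinθ₂), where θ₁, θ₂ are the angles from the perpendicular to each end.
The perpendicular foot is at one end, so the two end-offsets along the wire are 0 and L = 0.0198 m.
sinθ₁ = 0/√(0²+0.0139²) = 0.0000; sinθ₂ = 0.0198/√(0.0198²+0.0139²) = 0.8185.
B = (4π×10⁻⁷ × 25.1) / (4π × 0.0139) × (0.0000 + 0.8185) = 1.48×10⁻⁴ T.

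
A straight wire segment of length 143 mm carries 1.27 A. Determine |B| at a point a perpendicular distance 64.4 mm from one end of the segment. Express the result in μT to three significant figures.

For a finite straight segment, B = (μ₀I/4πd)(sinθ₁ + sinθ₂), where θ₁, θ₂ are the angles from the perpendicular to each end.
The perpendicular foot is at one end, so the two end-offsets along the wire are 0 and L = 0.143 m.
sinθ₁ = 0/√(0²+0.0644²) = 0.0000; sinθ₂ = 0.143/√(0.143²+0.0644²) = 0.9118.
B = (4π×10⁻⁷ × 1.27) / (4π × 0.0644) × (0.0000 + 0.9118) = 1.80×10⁻⁶ T.

B ≈ 1.80 μT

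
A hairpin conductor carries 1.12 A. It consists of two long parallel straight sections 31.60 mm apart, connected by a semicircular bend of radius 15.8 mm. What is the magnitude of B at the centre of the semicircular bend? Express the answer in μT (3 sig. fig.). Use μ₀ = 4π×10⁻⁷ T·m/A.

The semicircular arc contributes B_arc = μ₀I·π/(4πR) = μ₀I/(4R) = 2.23×10⁻⁵ T.
Each semi-infinite lead is at perpendicular distance R = 0.0158 m from the centre, with the perpendicular foot at its near end, so it contributes μ₀I/(4πR); both point the same way, together 1.42×10⁻⁵ T.
Arc and leads all point the same direction: B = 2.23×10⁻⁵ + 1.42×10⁻⁵ = 3.64×10⁻⁵ T.

B ≈ 36.4 μT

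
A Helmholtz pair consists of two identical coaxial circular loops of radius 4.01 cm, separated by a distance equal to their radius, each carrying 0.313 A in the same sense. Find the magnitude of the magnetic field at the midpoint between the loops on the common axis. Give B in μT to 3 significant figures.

Each loop contributes B = μ₀IR²/[2(R²+z²)^(3/2)] on the axis, with z measured from that loop.
Loop 1 (z = 0.02005 m): B₁ = 3.51×10⁻⁶ T. Loop 2 (z = 0.02005 m): B₂ = 3.51×10⁻⁶ T.
The fields add: B = B₁ + B₂ = 7.02×10⁻⁶ T.

B ≈ 7.02 μT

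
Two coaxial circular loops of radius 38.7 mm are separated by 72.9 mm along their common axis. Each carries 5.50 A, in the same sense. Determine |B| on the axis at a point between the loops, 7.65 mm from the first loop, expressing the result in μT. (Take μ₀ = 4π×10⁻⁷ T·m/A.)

Each loop contributes B = μ₀IR²/[2(R²+z²)^(3/2)] on the axis, with z measured from that loop.
Loop 1 (z = 0.00765 m): B₁ = 8.43×10⁻⁵ T. Loop 2 (z = 0.06525 m): B₂ = 1.19×10⁻⁵ T.
The fields add: B = B₁ + B₂ = 9.62×10⁻⁵ T.

B ≈ 96.2 μT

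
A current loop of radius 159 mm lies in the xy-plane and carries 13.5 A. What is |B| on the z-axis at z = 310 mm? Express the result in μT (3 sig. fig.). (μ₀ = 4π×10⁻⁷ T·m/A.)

On the axis of a circular loop, B = μ₀IR² / [2(R²+z²)^(3/2)].
R² + z² = (0.159)² + (0.31)² = 0.1214 m², and (R²+z²)^(3/2) = 4.23×10⁻² m³.
B = (4π×10⁻⁷ × 13.5 × 0.02528) / (2 × 4.23×10⁻²) = 5.07×10⁻⁶ T.

B ≈ 5.07 μT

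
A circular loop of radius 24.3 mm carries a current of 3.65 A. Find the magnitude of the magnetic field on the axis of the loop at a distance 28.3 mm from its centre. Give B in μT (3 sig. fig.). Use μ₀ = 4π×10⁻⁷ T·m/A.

B ≈ 26.1 μT

On the axis of a circular loop, B = μ₀IR² / [2(R²+z²)^(3/2)].
R² + z² = (0.0243)² + (0.0283)² = 0.001391 m², and (R²+z²)^(3/2) = 5.19×10⁻⁵ m³.
B = (4π×10⁻⁷ × 3.65 × 0.0005905) / (2 × 5.19×10⁻⁵) = 2.61×10⁻⁵ T.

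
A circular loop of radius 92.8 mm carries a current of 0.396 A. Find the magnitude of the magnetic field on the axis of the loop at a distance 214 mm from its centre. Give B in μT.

B ≈ 0.169 μT

On the axis of a circular loop, B = μ₀IR² / [2(R²+z²)^(3/2)].
R² + z² = (0.0928)² + (0.214)² = 0.05441 m², and (R²+z²)^(3/2) = 1.27×10⁻² m³.
B = (4π×10⁻⁷ × 0.396 × 0.008612) / (2 × 1.27×10⁻²) = 1.69×10⁻⁷ T.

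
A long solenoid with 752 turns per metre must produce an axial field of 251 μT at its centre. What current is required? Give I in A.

Inside a long solenoid B = μ₀nI with n = 752 m⁻¹, so I = B/(μ₀n).
I = 2.51×10⁻⁴ / (4π×10⁻⁷ × 752) = 0.266 A.

I ≈ 0.266 A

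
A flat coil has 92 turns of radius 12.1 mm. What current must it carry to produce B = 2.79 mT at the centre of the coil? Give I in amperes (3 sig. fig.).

I ≈ 0.584 A

For an N-turn coil, B = Nμ₀I/(2R) with R = 0.0121 m, so I = 2RB/(Nμ₀) = 2 × 0.0121 × 2.79×10⁻³ / (92 × 4π×10⁻⁷) = 0.584 A.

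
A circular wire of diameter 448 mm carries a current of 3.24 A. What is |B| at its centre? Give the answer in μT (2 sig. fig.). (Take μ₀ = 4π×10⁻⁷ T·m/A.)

B ≈ 9.1 μT

At the centre of a circular loop the Biot–Savart law gives B = μ₀I/(2R) (so R = 0.224 m).
B = (4π×10⁻⁷ × 3.24) / (2 × 0.224) = 9.09×10⁻⁶ T.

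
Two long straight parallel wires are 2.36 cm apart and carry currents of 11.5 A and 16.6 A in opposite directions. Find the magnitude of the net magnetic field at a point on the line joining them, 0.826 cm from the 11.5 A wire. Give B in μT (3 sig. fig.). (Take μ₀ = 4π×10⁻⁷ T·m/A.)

Each long wire gives B = μ₀I/(2πd). Distances are d₁ = 0.00826 m and d₂ = 0.01534 m.
B₁ = 2.78×10⁻⁴ T, B₂ = 2.16×10⁻⁴ T.
Between antiparallel currents both contributions point the same way, so they add. B = B₁ + B₂ = 2.78×10⁻⁴ + 2.16×10⁻⁴ = 4.95×10⁻⁴ T.

B ≈ 495 μT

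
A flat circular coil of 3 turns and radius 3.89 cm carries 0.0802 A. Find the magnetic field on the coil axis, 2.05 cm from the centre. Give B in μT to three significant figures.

B ≈ 2.69 μT

For an N-turn flat coil, B = Nμ₀IR²/[2(R²+z²)^(3/2)] with R = 0.0389 m, z = 0.0205 m.
B = 3 × 8.97×10⁻⁷ T = 2.69×10⁻⁶ T.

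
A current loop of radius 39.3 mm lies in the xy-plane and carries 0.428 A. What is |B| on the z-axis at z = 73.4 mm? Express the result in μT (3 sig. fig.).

On the axis of a circular loop, B = μ₀IR² / [2(R²+z²)^(3/2)].
R² + z² = (0.0393)² + (0.0734)² = 0.006932 m², and (R²+z²)^(3/2) = 5.77×10⁻⁴ m³.
B = (4π×10⁻⁷ × 0.428 × 0.001544) / (2 × 5.77×10⁻⁴) = 7.20×10⁻⁷ T.

B ≈ 0.720 μT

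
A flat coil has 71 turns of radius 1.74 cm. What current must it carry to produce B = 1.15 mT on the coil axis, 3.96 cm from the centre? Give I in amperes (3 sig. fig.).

I ≈ 6.89 A

For an N-turn coil, B = Nμ₀IR²/[2(R²+z²)^(3/2)] with R = 0.0174 m, z = 0.0396 m, so I = 2B(R²+z²)^(3/2)/(Nμ₀R²) = 2 × 1.15×10⁻³ × 8.09×10⁻⁵ / (71 × 4π×10⁻⁷ × 0.0003028) = 6.89 A.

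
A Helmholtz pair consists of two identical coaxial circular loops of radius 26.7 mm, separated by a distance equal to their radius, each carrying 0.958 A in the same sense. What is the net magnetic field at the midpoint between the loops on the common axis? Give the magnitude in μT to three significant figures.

B ≈ 32.3 μT

Each loop contributes B = μ₀IR²/[2(R²+z²)^(3/2)] on the axis, with z measured from that loop.
Loop 1 (z = 0.01335 m): B₁ = 1.61×10⁻⁵ T. Loop 2 (z = 0.01335 m): B₂ = 1.61×10⁻⁵ T.
The fields add: B = B₁ + B₂ = 3.23×10⁻⁵ T.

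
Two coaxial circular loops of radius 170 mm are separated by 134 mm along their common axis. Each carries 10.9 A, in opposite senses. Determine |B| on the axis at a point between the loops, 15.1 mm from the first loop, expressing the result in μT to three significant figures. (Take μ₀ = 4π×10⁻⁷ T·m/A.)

Each loop contributes B = μ₀IR²/[2(R²+z²)^(3/2)] on the axis, with z measured from that loop.
Loop 1 (z = 0.0151 m): B₁ = 3.98×10⁻⁵ T. Loop 2 (z = 0.1189 m): B₂ = 2.22×10⁻⁵ T.
The fields oppose: B = |B₁ − B₂| = 1.76×10⁻⁵ T.

B ≈ 17.6 μT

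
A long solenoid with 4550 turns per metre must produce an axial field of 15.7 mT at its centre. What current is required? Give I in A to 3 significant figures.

Inside a long solenoid B = μ₀nI with n = 4550 m⁻¹, so I = B/(μ₀n).
I = 1.57×10⁻² / (4π×10⁻⁷ × 4550) = 2.75 A.

I ≈ 2.75 A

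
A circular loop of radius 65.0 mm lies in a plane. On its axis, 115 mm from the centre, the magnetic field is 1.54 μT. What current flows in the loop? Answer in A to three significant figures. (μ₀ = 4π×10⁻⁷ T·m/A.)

On the axis of a loop, B = μ₀IR²/[2(R²+z²)^(3/2)], so I = 2B(R²+z²)^(3/2)/(μ₀R²).
R² + z² = 0.004225 + 0.01323 = 0.01745 m²; raised to 3/2 gives 2.31×10⁻³ m³.
I = 2 × 1.54×10⁻⁶ × 2.31×10⁻³ / (1.26×10⁻⁶ × 0.004225) = 1.34 A.

I ≈ 1.34 A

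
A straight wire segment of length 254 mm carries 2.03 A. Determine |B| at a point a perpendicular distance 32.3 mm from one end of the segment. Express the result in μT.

B ≈ 6.23 μT

For a finite straight segment, B = (μ₀I/4πd)(sinθ₁ + sinθ₂), where θ₁, θ₂ are the angles from the perpendicular to each end.
The perpendicular foot is at one end, so the two end-offsets along the wire are 0 and L = 0.254 m.
sinθ₁ = 0/√(0²+0.0323²) = 0.0000; sinθ₂ = 0.254/√(0.254²+0.0323²) = 0.9920.
B = (4π×10⁻⁷ × 2.03) / (4π × 0.0323) × (0.0000 + 0.9920) = 6.23×10⁻⁶ T.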